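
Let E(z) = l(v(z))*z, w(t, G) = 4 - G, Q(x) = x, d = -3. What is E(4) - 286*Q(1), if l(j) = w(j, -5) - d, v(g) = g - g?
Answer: -238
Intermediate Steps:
v(g) = 0
l(j) = 12 (l(j) = (4 - 1*(-5)) - 1*(-3) = (4 + 5) + 3 = 9 + 3 = 12)
E(z) = 12*z
E(4) - 286*Q(1) = 12*4 - 286*1 = 48 - 286 = -238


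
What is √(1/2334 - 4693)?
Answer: I*√25565377974/2334 ≈ 68.505*I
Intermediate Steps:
√(1/2334 - 4693) = √(-10953461/2334) = I*√25565377974/2334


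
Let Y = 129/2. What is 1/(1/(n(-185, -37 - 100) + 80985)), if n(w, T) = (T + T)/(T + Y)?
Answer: 11743373/145 ≈ 80989.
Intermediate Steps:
Y = 129/2 (Y = 129*(1/2) = 129/2 ≈ 64.500)
n(w, T) = 2*T/(129/2 + T) (n(w, T) = (T + T)/(T + 129/2) = (2*T)/(129/2 + T) = 2*T/(129/2 + T))
1/(1/(n(-185, -37 - 100) + 80985)) = 1/(1/(4*(-37 - 100)/(129 + 2*(-37 - 100)) + 80985)) = 1/(1/(4*(-137)/(129 + 2*(-137)) + 80985)) = 1/(1/(4*(-137)/(129 - 274) + 80985)) = 1/(1/(4*(-137)/(-145) + 80985)) = 1/(1/(4*(-137)*(-1/145) + 80985)) = 1/(1/(548/145 + 80985)) = 1/(1/(11743373/145)) = 1/(145/11743373) = 11743373/145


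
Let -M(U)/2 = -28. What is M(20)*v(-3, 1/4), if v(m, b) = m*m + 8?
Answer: 952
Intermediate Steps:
v(m, b) = 8 + m² (v(m, b) = m² + 8 = 8 + m²)
M(U) = 56 (M(U) = -2*(-28) = 56)
M(20)*v(-3, 1/4) = 56*(8 + (-3)²) = 56*(8 + 9) = 56*17 = 952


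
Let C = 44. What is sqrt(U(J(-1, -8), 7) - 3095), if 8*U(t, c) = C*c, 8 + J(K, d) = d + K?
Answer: I*sqrt(12226)/2 ≈ 55.286*I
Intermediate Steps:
J(K, d) = -8 + K + d (J(K, d) = -8 + (d + K) = -8 + (K + d) = -8 + K + d)
U(t, c) = 11*c/2 (U(t, c) = (44*c)/8 = 11*c/2)
sqrt(U(J(-1, -8), 7) - 3095) = sqrt((11/2)*7 - 3095) = sqrt(77/2 - 3095) = sqrt(-6113/2) = I*sqrt(12226)/2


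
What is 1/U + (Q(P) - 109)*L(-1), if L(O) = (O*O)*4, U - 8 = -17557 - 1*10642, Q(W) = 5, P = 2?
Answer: -11727457/28191 ≈ -416.00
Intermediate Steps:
U = -28191 (U = 8 + (-17557 - 1*10642) = 8 + (-17557 - 10642) = 8 - 28199 = -28191)
L(O) = 4*O**2 (L(O) = O**2*4 = 4*O**2)
1/U + (Q(P) - 109)*L(-1) = 1/(-28191) + (5 - 109)*(4*(-1)**2) = -1/28191 - 416 = -11727457/28191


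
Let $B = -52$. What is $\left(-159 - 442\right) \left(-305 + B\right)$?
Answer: $214557$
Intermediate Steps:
$\left(-159 - 442\right) \left(-305 + B\right) = \left(-159 - 442\right) \left(-305 - 52\right) = \left(-601\right) \left(-357\right) = 214557$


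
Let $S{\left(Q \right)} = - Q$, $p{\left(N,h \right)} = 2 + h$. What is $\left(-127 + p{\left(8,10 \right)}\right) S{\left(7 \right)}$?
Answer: $805$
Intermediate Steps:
$\left(-127 + p{\left(8,10 \right)}\right) S{\left(7 \right)} = \left(-127 + \left(2 + 10\right)\right) \left(\left(-1\right) 7\right) = \left(-127 + 12\right) \left(-7\right) = \left(-115\right) \left(-7\right) = 805$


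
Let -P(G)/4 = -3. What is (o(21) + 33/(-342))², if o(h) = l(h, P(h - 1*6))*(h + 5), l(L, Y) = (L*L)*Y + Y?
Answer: 247151255892025/12996 ≈ 1.9017e+10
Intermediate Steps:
P(G) = 12 (P(G) = -4*(-3) = 12)
l(L, Y) = Y + Y*L² (l(L, Y) = L²*Y + Y = Y*L² + Y = Y + Y*L²)
o(h) = (5 + h)*(12 + 12*h²) (o(h) = (12*(1 + h²))*(h + 5) = (12 + 12*h²)*(5 + h) = (5 + h)*(12 + 12*h²))
(o(21) + 33/(-342))² = (12*(1 + 21²)*(5 + 21) + 33/(-342))² = (12*(1 + 441)*26 + 33*(-1/342))² = (12*442*26 - 11/114)² = (137904 - 11/114)² = (15721045/114)² = 247151255892025/12996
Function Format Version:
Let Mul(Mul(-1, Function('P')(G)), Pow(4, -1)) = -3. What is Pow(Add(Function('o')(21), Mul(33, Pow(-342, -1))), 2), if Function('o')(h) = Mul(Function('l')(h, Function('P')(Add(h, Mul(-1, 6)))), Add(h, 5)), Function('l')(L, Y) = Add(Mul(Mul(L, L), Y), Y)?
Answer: Rational(247151255892025, 12996) ≈ 1.9017e+10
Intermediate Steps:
Function('P')(G) = 12 (Function('P')(G) = Mul(-4, -3) = 12)
Function('l')(L, Y) = Add(Y, Mul(Y, Pow(L, 2))) (Function('l')(L, Y) = Add(Mul(Pow(L, 2), Y), Y) = Add(Mul(Y, Pow(L, 2)), Y) = Add(Y, Mul(Y, Pow(L, 2))))
Function('o')(h) = Mul(Add(5, h), Add(12, Mul(12, Pow(h, 2)))) (Function('o')(h) = Mul(Mul(12, Add(1, Pow(h, 2))), Add(h, 5)) = Mul(Add(12, Mul(12, Pow(h, 2))), Add(5, h)) = Mul(Add(5, h), Add(12, Mul(12, Pow(h, 2)))))
Pow(Add(Function('o')(21), Mul(33, Pow(-342, -1))), 2) = Pow(Add(Mul(12, Add(1, Pow(21, 2)), Add(5, 21)), Mul(33, Pow(-342, -1))), 2) = Pow(Add(Mul(12, Add(1, 441), 26), Mul(33, Rational(-1, 342))), 2) = Pow(Add(Mul(12, 442, 26), Rational(-11, 114)), 2) = Pow(Add(137904, Rational(-11, 114)), 2) = Pow(Rational(15721045, 114), 2) = Rational(247151255892025, 12996)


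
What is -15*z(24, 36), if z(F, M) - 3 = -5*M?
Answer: 2655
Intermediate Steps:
z(F, M) = 3 - 5*M
-15*z(24, 36) = -15*(3 - 5*36) = -15*(3 - 180) = -15*(-177) = 2655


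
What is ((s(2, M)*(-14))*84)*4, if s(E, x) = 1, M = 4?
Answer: -4704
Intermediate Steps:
((s(2, M)*(-14))*84)*4 = ((1*(-14))*84)*4 = -14*84*4 = -1176*4 = -4704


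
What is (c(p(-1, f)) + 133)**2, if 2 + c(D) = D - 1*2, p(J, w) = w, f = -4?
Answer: 15625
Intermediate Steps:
c(D) = -4 + D (c(D) = -2 + (D - 1*2) = -2 + (D - 2) = -2 + (-2 + D) = -4 + D)
(c(p(-1, f)) + 133)**2 = ((-4 - 4) + 133)**2 = (-8 + 133)**2 = 125**2 = 15625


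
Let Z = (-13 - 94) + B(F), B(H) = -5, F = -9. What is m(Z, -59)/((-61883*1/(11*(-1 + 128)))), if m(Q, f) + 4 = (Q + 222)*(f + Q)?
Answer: 26283158/61883 ≈ 424.72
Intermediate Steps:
Z = -112 (Z = (-13 - 94) - 5 = -107 - 5 = -112)
m(Q, f) = -4 + (222 + Q)*(Q + f) (m(Q, f) = -4 + (Q + 222)*(f + Q) = -4 + (222 + Q)*(Q + f))
m(Z, -59)/((-61883*1/(11*(-1 + 128)))) = (-4 + (-112)² + 222*(-112) + 222*(-59) - 112*(-59))/((-61883*1/(11*(-1 + 128)))) = (-4 + 12544 - 24864 - 13098 + 6608)/((-61883/(11*127))) = -18814/((-61883/1397)) = -18814/((-61883*1/1397)) = -18814/(-61883/1397) = -18814*(-1397/61883) = 26283158/61883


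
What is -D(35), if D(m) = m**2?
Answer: -1225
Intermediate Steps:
-D(35) = -1*35**2 = -1*1225 = -1225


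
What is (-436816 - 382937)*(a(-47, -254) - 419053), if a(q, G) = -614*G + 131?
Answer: 215567167398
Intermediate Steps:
a(q, G) = 131 - 614*G
(-436816 - 382937)*(a(-47, -254) - 419053) = (-436816 - 382937)*((131 - 614*(-254)) - 419053) = -819753*((131 + 155956) - 419053) = -819753*(156087 - 419053) = -819753*(-262966) = 215567167398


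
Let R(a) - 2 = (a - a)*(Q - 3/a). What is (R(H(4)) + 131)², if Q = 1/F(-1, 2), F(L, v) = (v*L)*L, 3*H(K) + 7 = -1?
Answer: 17689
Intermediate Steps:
H(K) = -8/3 (H(K) = -7/3 + (⅓)*(-1) = -7/3 - ⅓ = -8/3)
F(L, v) = v*L² (F(L, v) = (L*v)*L = v*L²)
Q = ½ (Q = 1/(2*(-1)²) = 1/(2*1) = 1/2 = ½ ≈ 0.50000)
R(a) = 2 (R(a) = 2 + (a - a)*(½ - 3/a) = 2 + 0*(½ - 3/a) = 2 + 0 = 2)
(R(H(4)) + 131)² = (2 + 131)² = 133² = 17689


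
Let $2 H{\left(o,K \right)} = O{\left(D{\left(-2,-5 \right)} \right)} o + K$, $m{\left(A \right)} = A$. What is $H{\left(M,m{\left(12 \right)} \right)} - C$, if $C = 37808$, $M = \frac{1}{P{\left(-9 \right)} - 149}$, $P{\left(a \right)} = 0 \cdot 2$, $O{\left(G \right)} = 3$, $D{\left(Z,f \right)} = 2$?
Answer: $- \frac{11264999}{298} \approx -37802.0$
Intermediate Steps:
$P{\left(a \right)} = 0$
$M = - \frac{1}{149}$ ($M = \frac{1}{0 - 149} = \frac{1}{-149} = - \frac{1}{149} \approx -0.0067114$)
$H{\left(o,K \right)} = \frac{K}{2} + \frac{3 o}{2}$ ($H{\left(o,K \right)} = \frac{3 o + K}{2} = \frac{K + 3 o}{2} = \frac{K}{2} + \frac{3 o}{2}$)
$H{\left(M,m{\left(12 \right)} \right)} - C = \left(\frac{1}{2} \cdot 12 + \frac{3}{2} \left(- \frac{1}{149}\right)\right) - 37808 = \left(6 - \frac{3}{298}\right) - 37808 = \frac{1785}{298} - 37808 = - \frac{11264999}{298}$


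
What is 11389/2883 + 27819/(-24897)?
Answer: 67783252/23926017 ≈ 2.8330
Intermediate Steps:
11389/2883 + 27819/(-24897) = 11389*(1/2883) + 27819*(-1/24897) = 11389/2883 - 9273/8299 = 67783252/23926017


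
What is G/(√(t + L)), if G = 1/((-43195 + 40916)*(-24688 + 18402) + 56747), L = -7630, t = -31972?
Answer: -I*√39602/569577388682 ≈ -3.4939e-10*I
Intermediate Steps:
G = 1/14382541 (G = 1/(-2279*(-6286) + 56747) = 1/(14325794 + 56747) = 1/14382541 ≈ 6.9529e-8)
G/(√(t + L)) = 1/(14382541*(√(-31972 - 7630))) = 1/(14382541*(√(-39602))) = 1/(14382541*((I*√39602))) = (-I*√39602/39602)/14382541 = -I*√39602/569577388682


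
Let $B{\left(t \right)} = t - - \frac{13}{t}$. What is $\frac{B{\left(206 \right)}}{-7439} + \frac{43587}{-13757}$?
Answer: $- \frac{67378171651}{21081694538} \approx -3.1961$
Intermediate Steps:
$B{\left(t \right)} = t + \frac{13}{t}$
$\frac{B{\left(206 \right)}}{-7439} + \frac{43587}{-13757} = \frac{206 + \frac{13}{206}}{-7439} + \frac{43587}{-13757} = \left(206 + 13 \cdot \frac{1}{206}\right) \left(- \frac{1}{7439}\right) + 43587 \left(- \frac{1}{13757}\right) = \left(206 + \frac{13}{206}\right) \left(- \frac{1}{7439}\right) - \frac{43587}{13757} = \frac{42449}{206} \left(- \frac{1}{7439}\right) - \frac{43587}{13757} = - \frac{42449}{1532434} - \frac{43587}{13757} = - \frac{67378171651}{21081694538}$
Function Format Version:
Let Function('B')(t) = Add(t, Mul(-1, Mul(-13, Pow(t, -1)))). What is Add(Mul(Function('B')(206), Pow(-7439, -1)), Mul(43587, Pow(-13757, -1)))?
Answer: Rational(-67378171651, 21081694538) ≈ -3.1961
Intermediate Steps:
Function('B')(t) = Add(t, Mul(13, Pow(t, -1)))
Add(Mul(Function('B')(206), Pow(-7439, -1)), Mul(43587, Pow(-13757, -1))) = Add(Mul(Add(206, Mul(13, Pow(206, -1))), Pow(-7439, -1)), Mul(43587, Pow(-13757, -1))) = Add(Mul(Add(206, Mul(13, Rational(1, 206))), Rational(-1, 7439)), Mul(43587, Rational(-1, 13757))) = Add(Mul(Add(206, Rational(13, 206)), Rational(-1, 7439)), Rational(-43587, 13757)) = Add(Mul(Rational(42449, 206), Rational(-1, 7439)), Rational(-43587, 13757)) = Add(Rational(-42449, 1532434), Rational(-43587, 13757)) = Rational(-67378171651, 21081694538)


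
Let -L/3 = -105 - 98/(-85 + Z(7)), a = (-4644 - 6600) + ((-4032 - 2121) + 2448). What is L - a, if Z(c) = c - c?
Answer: 1297146/85 ≈ 15261.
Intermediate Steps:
Z(c) = 0
a = -14949 (a = -11244 + (-6153 + 2448) = -11244 - 3705 = -14949)
L = 26481/85 (L = -3*(-105 - 98/(-85 + 0)) = -3*(-105 - 98/(-85)) = -3*(-105 - 98*(-1/85)) = -3*(-105 + 98/85) = -3*(-8827/85) = 26481/85 ≈ 311.54)
L - a = 26481/85 - 1*(-14949) = 26481/85 + 14949 = 1297146/85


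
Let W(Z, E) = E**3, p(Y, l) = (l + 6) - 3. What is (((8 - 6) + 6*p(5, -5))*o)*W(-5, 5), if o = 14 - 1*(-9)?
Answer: -28750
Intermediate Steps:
p(Y, l) = 3 + l (p(Y, l) = (6 + l) - 3 = 3 + l)
o = 23 (o = 14 + 9 = 23)
(((8 - 6) + 6*p(5, -5))*o)*W(-5, 5) = (((8 - 6) + 6*(3 - 5))*23)*5**3 = ((2 + 6*(-2))*23)*125 = ((2 - 12)*23)*125 = -10*23*125 = -230*125 = -28750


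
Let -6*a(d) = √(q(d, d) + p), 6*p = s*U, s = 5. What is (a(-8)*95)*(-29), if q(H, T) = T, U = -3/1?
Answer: 2755*I*√42/12 ≈ 1487.9*I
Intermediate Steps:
U = -3 (U = -3*1 = -3)
p = -5/2 (p = (5*(-3))/6 = (⅙)*(-15) = -5/2 ≈ -2.5000)
a(d) = -√(-5/2 + d)/6 (a(d) = -√(d - 5/2)/6 = -√(-5/2 + d)/6)
(a(-8)*95)*(-29) = (-√(-10 + 4*(-8))/12*95)*(-29) = (-√(-10 - 32)/12*95)*(-29) = (-I*√42/12*95)*(-29) = -95*I*√42/12*(-29) = 2755*I*√42/12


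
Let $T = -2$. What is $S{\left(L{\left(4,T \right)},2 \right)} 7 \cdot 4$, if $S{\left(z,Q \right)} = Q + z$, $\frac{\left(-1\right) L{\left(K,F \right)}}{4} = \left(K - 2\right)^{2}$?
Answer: $-392$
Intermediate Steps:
$L{\left(K,F \right)} = - 4 \left(-2 + K\right)^{2}$ ($L{\left(K,F \right)} = - 4 \left(K - 2\right)^{2} = - 4 \left(-2 + K\right)^{2}$)
$S{\left(L{\left(4,T \right)},2 \right)} 7 \cdot 4 = \left(2 - 4 \left(-2 + 4\right)^{2}\right) 7 \cdot 4 = \left(2 - 4 \cdot 2^{2}\right) 7 \cdot 4 = \left(2 - 16\right) 7 \cdot 4 = \left(-14\right) 7 \cdot 4 = \left(-98\right) 4 = -392$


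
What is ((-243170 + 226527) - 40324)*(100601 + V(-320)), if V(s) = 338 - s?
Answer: -5768421453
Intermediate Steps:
((-243170 + 226527) - 40324)*(100601 + V(-320)) = ((-243170 + 226527) - 40324)*(100601 + (338 - 1*(-320))) = (-16643 - 40324)*(100601 + (338 + 320)) = -56967*(100601 + 658) = -56967*101259 = -5768421453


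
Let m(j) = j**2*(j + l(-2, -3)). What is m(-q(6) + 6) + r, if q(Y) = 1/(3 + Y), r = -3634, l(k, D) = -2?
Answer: -2550871/729 ≈ -3499.1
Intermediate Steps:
m(j) = j**2*(-2 + j) (m(j) = j**2*(j - 2) = j**2*(-2 + j))
m(-q(6) + 6) + r = (-1/(3 + 6) + 6)**2*(-2 + (-1/(3 + 6) + 6)) - 3634 = (-1/9 + 6)**2*(-2 + (-1/9 + 6)) - 3634 = (53/9)**2*(-2 + 53/9) - 3634 = (2809/81)*(35/9) - 3634 = 98315/729 - 3634 = -2550871/729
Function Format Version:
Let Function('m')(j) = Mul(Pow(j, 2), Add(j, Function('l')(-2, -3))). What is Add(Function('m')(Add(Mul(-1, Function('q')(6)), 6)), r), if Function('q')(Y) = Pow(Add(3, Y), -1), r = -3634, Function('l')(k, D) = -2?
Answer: Rational(-2550871, 729) ≈ -3499.1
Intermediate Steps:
Function('m')(j) = Mul(Pow(j, 2), Add(-2, j)) (Function('m')(j) = Mul(Pow(j, 2), Add(j, -2)) = Mul(Pow(j, 2), Add(-2, j)))
Add(Function('m')(Add(Mul(-1, Function('q')(6)), 6)), r) = Add(Mul(Pow(Add(Mul(-1, Pow(Add(3, 6), -1)), 6), 2), Add(-2, Add(Mul(-1, Pow(Add(3, 6), -1)), 6))), -3634) = Add(Mul(Pow(Add(Mul(-1, Pow(9, -1)), 6), 2), Add(-2, Add(Mul(-1, Pow(9, -1)), 6))), -3634) = Add(Mul(Pow(Add(Mul(-1, Rational(1, 9)), 6), 2), Add(-2, Add(Mul(-1, Rational(1, 9)), 6))), -3634) = Add(Mul(Pow(Add(Rational(-1, 9), 6), 2), Add(-2, Add(Rational(-1, 9), 6))), -3634) = Add(Mul(Pow(Rational(53, 9), 2), Add(-2, Rational(53, 9))), -3634) = Add(Mul(Rational(2809, 81), Rational(35, 9)), -3634) = Add(Rational(98315, 729), -3634) = Rational(-2550871, 729)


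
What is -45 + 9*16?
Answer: 99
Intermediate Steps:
-45 + 9*16 = -45 + 144 = 99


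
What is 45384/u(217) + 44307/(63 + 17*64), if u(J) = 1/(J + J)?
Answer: 22670895363/1151 ≈ 1.9697e+7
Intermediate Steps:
u(J) = 1/(2*J)
45384/u(217) + 44307/(63 + 17*64) = 45384/(((½)/217)) + 44307/(63 + 17*64) = 45384/(((½)*(1/217))) + 44307/(63 + 1088) = 45384/(1/434) + 44307/1151 = 45384*434 + 44307*(1/1151) = 19696656 + 44307/1151 = 22670895363/1151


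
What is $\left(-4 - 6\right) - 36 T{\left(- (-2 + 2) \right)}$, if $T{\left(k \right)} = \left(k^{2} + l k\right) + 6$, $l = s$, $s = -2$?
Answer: $-226$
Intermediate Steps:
$l = -2$
$T{\left(k \right)} = 6 + k^{2} - 2 k$ ($T{\left(k \right)} = \left(k^{2} - 2 k\right) + 6 = 6 + k^{2} - 2 k$)
$\left(-4 - 6\right) - 36 T{\left(- (-2 + 2) \right)} = \left(-4 - 6\right) - 36 \left(6 + \left(- (-2 + 2)\right)^{2} - 2 \left(- (-2 + 2)\right)\right) = \left(-4 - 6\right) - 36 \left(6 + \left(\left(-1\right) 0\right)^{2} - 2 \left(\left(-1\right) 0\right)\right) = -10 - 36 \left(6 + 0^{2} - 0\right) = -10 - 36 \left(6 + 0 + 0\right) = -10 - 216 = -226$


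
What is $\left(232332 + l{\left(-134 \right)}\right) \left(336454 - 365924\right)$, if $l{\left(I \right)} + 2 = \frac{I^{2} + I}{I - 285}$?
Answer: $- \frac{2868269362560}{419} \approx -6.8455 \cdot 10^{9}$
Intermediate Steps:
$l{\left(I \right)} = -2 + \frac{I + I^{2}}{-285 + I}$ ($l{\left(I \right)} = -2 + \frac{I^{2} + I}{I - 285} = -2 + \frac{I + I^{2}}{-285 + I}$)
$\left(232332 + l{\left(-134 \right)}\right) \left(336454 - 365924\right) = \left(232332 + \frac{570 + \left(-134\right)^{2} - -134}{-285 - 134}\right) \left(336454 - 365924\right) = \left(232332 + \frac{570 + 17956 + 134}{-419}\right) \left(-29470\right) = \left(232332 - \frac{18660}{419}\right) \left(-29470\right) = \frac{97328448}{419} \left(-29470\right) = - \frac{2868269362560}{419}$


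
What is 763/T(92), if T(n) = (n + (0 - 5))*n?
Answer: 763/8004 ≈ 0.095327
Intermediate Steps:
T(n) = n*(-5 + n) (T(n) = (n - 5)*n = (-5 + n)*n = n*(-5 + n))
763/T(92) = 763/((92*(-5 + 92))) = 763/((92*87)) = 763/8004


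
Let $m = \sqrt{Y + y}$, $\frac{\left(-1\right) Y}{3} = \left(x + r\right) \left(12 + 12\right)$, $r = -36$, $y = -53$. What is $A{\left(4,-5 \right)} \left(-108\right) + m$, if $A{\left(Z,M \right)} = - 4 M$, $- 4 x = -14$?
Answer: $-2160 + \sqrt{2287} \approx -2112.2$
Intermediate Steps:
$x = \frac{7}{2}$ ($x = \left(- \frac{1}{4}\right) \left(-14\right) = \frac{7}{2} \approx 3.5$)
$Y = 2340$ ($Y = - 3 \left(\frac{7}{2} - 36\right) \left(12 + 12\right) = - 3 \left(\left(- \frac{65}{2}\right) 24\right) = \left(-3\right) \left(-780\right) = 2340$)
$m = \sqrt{2287}$ ($m = \sqrt{2340 - 53} = \sqrt{2287} \approx 47.823$)
$A{\left(4,-5 \right)} \left(-108\right) + m = \left(-4\right) \left(-5\right) \left(-108\right) + \sqrt{2287} = 20 \left(-108\right) + \sqrt{2287} = -2160 + \sqrt{2287}$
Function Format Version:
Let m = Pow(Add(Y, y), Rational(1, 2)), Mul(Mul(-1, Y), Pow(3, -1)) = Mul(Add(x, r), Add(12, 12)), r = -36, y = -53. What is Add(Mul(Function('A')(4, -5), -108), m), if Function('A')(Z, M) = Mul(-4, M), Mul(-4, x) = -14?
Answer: Add(-2160, Pow(2287, Rational(1, 2))) ≈ -2112.2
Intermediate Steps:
x = Rational(7, 2) (x = Mul(Rational(-1, 4), -14) = Rational(7, 2) ≈ 3.5000)
Y = 2340 (Y = Mul(-3, Mul(Add(Rational(7, 2), -36), Add(12, 12))) = Mul(-3, Mul(Rational(-65, 2), 24)) = Mul(-3, -780) = 2340)
m = Pow(2287, Rational(1, 2)) (m = Pow(Add(2340, -53), Rational(1, 2)) = Pow(2287, Rational(1, 2)) ≈ 47.823)
Add(Mul(Function('A')(4, -5), -108), m) = Add(Mul(Mul(-4, -5), -108), Pow(2287, Rational(1, 2))) = Add(Mul(20, -108), Pow(2287, Rational(1, 2))) = Add(-2160, Pow(2287, Rational(1, 2)))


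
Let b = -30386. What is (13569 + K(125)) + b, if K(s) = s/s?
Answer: -16816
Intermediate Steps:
K(s) = 1
(13569 + K(125)) + b = (13569 + 1) - 30386 = 13570 - 30386 = -16816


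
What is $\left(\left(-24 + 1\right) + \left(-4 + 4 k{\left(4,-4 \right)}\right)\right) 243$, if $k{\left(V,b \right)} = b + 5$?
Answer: $-5589$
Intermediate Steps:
$k{\left(V,b \right)} = 5 + b$
$\left(\left(-24 + 1\right) + \left(-4 + 4 k{\left(4,-4 \right)}\right)\right) 243 = \left(\left(-24 + 1\right) - \left(4 - 4 \left(5 - 4\right)\right)\right) 243 = \left(-23 + \left(-4 + 4 \cdot 1\right)\right) 243 = \left(-23 + \left(-4 + 4\right)\right) 243 = \left(-23 + 0\right) 243 = \left(-23\right) 243 = -5589$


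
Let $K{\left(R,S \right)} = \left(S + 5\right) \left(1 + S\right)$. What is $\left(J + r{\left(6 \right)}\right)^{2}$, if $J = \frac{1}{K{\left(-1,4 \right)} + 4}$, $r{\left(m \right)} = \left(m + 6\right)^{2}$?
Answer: $\frac{49801249}{2401} \approx 20742.0$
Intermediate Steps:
$K{\left(R,S \right)} = \left(1 + S\right) \left(5 + S\right)$ ($K{\left(R,S \right)} = \left(5 + S\right) \left(1 + S\right) = \left(1 + S\right) \left(5 + S\right)$)
$r{\left(m \right)} = \left(6 + m\right)^{2}$
$J = \frac{1}{49}$ ($J = \frac{1}{\left(5 + 4^{2} + 6 \cdot 4\right) + 4} = \frac{1}{\left(5 + 16 + 24\right) + 4} = \frac{1}{45 + 4} = \frac{1}{49} \approx 0.020408$)
$\left(J + r{\left(6 \right)}\right)^{2} = \left(\frac{1}{49} + \left(6 + 6\right)^{2}\right)^{2} = \left(\frac{1}{49} + 12^{2}\right)^{2} = \left(\frac{1}{49} + 144\right)^{2} = \left(\frac{7057}{49}\right)^{2} = \frac{49801249}{2401}$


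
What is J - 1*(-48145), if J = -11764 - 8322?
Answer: 28059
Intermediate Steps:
J = -20086
J - 1*(-48145) = -20086 - 1*(-48145) = -20086 + 48145 = 28059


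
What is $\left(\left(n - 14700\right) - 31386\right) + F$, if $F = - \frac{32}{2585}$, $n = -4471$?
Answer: $- \frac{130689877}{2585} \approx -50557.0$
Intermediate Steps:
$F = - \frac{32}{2585}$ ($F = \left(-32\right) \frac{1}{2585} = - \frac{32}{2585} \approx -0.012379$)
$\left(\left(n - 14700\right) - 31386\right) + F = \left(\left(-4471 - 14700\right) - 31386\right) - \frac{32}{2585} = \left(-19171 - 31386\right) - \frac{32}{2585} = -50557 - \frac{32}{2585} = - \frac{130689877}{2585}$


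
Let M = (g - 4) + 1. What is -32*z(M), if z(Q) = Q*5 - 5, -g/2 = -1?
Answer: 320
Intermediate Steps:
g = 2 (g = -2*(-1) = 2)
M = -1 (M = (2 - 4) + 1 = -2 + 1 = -1)
z(Q) = -5 + 5*Q (z(Q) = 5*Q - 5 = -5 + 5*Q)
-32*z(M) = -32*(-5 + 5*(-1)) = -32*(-5 - 5) = -32*(-10) = 320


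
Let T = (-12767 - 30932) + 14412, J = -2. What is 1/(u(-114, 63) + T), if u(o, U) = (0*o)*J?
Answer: -1/29287 ≈ -3.4145e-5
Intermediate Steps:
u(o, U) = 0 (u(o, U) = (0*o)*(-2) = 0*(-2) = 0)
T = -29287 (T = -43699 + 14412 = -29287)
1/(u(-114, 63) + T) = 1/(0 - 29287) = 1/(-29287) = -1/29287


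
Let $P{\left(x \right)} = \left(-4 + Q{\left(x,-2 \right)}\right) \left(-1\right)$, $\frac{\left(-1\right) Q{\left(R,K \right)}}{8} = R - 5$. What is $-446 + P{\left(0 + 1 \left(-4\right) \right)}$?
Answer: $-514$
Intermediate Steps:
$Q{\left(R,K \right)} = 40 - 8 R$ ($Q{\left(R,K \right)} = - 8 \left(R - 5\right) = - 8 \left(-5 + R\right) = 40 - 8 R$)
$P{\left(x \right)} = -36 + 8 x$ ($P{\left(x \right)} = \left(-4 - \left(-40 + 8 x\right)\right) \left(-1\right) = \left(36 - 8 x\right) \left(-1\right) = -36 + 8 x$)
$-446 + P{\left(0 + 1 \left(-4\right) \right)} = -446 - \left(36 - 8 \left(0 + 1 \left(-4\right)\right)\right) = -446 - \left(36 - 8 \left(0 - 4\right)\right) = -446 + \left(-36 + 8 \left(-4\right)\right) = -446 - 68 = -514$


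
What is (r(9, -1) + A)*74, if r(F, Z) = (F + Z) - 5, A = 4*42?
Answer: 12654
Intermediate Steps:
A = 168
r(F, Z) = -5 + F + Z
(r(9, -1) + A)*74 = ((-5 + 9 - 1) + 168)*74 = (3 + 168)*74 = 171*74 = 12654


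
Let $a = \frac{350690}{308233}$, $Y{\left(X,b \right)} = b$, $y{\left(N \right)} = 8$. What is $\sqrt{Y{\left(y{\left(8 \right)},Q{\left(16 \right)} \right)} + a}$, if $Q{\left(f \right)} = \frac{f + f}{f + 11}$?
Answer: $\frac{\sqrt{17876360592114}}{2774097} \approx 1.5241$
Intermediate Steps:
$Q{\left(f \right)} = \frac{2 f}{11 + f}$
$a = \frac{350690}{308233}$ ($a = 350690 \cdot \frac{1}{308233} = \frac{350690}{308233} \approx 1.1377$)
$\sqrt{Y{\left(y{\left(8 \right)},Q{\left(16 \right)} \right)} + a} = \sqrt{2 \cdot 16 \frac{1}{11 + 16} + \frac{350690}{308233}} = \sqrt{2 \cdot 16 \cdot \frac{1}{27} + \frac{350690}{308233}} = \sqrt{\frac{32}{27} + \frac{350690}{308233}} = \sqrt{\frac{19332086}{8322291}} = \frac{\sqrt{17876360592114}}{2774097}$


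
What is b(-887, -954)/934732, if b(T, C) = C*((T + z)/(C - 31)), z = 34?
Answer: -406881/460355510 ≈ -0.00088384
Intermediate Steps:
b(T, C) = C*(34 + T)/(-31 + C) (b(T, C) = C*((T + 34)/(C - 31)) = C*((34 + T)/(-31 + C)) = C*(34 + T)/(-31 + C))
b(-887, -954)/934732 = -954*(34 - 887)/(-31 - 954)/934732 = -954*(-853)/(-985)*(1/934732) = -954*(-1/985)*(-853)*(1/934732) = -813762/985*1/934732 = -406881/460355510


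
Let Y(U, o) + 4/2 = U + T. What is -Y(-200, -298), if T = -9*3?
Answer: 229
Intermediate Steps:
T = -27
Y(U, o) = -29 + U (Y(U, o) = -2 + (U - 27) = -2 + (-27 + U) = -29 + U)
-Y(-200, -298) = -(-29 - 200) = -1*(-229) = 229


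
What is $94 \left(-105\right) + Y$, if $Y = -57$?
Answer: $-9927$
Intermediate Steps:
$94 \left(-105\right) + Y = 94 \left(-105\right) - 57 = -9870 - 57 = -9927$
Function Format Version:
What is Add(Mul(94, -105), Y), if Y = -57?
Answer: -9927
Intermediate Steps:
Add(Mul(94, -105), Y) = Add(Mul(94, -105), -57) = Add(-9870, -57) = -9927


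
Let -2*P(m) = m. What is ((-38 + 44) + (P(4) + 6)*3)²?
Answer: 324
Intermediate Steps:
P(m) = -m/2
((-38 + 44) + (P(4) + 6)*3)² = ((-38 + 44) + (-½*4 + 6)*3)² = (6 + (-2 + 6)*3)² = (6 + 4*3)² = (6 + 12)² = 18² = 324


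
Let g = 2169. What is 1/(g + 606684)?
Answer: 1/608853 ≈ 1.6424e-6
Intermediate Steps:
1/(g + 606684) = 1/(2169 + 606684) = 1/608853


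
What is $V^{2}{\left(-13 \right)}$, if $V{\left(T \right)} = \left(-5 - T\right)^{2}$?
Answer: $4096$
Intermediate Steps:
$V^{2}{\left(-13 \right)} = \left(\left(5 - 13\right)^{2}\right)^{2} = \left(\left(-8\right)^{2}\right)^{2} = 64^{2} = 4096$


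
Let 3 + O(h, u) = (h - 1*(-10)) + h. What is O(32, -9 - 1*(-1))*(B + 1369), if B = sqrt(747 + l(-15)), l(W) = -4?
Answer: 97199 + 71*sqrt(743) ≈ 99134.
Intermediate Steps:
O(h, u) = 7 + 2*h (O(h, u) = -3 + ((h - 1*(-10)) + h) = -3 + ((h + 10) + h) = -3 + ((10 + h) + h) = -3 + (10 + 2*h) = 7 + 2*h)
B = sqrt(743) (B = sqrt(747 - 4) = sqrt(743) ≈ 27.258)
O(32, -9 - 1*(-1))*(B + 1369) = (7 + 2*32)*(sqrt(743) + 1369) = (7 + 64)*(1369 + sqrt(743)) = 71*(1369 + sqrt(743)) = 97199 + 71*sqrt(743)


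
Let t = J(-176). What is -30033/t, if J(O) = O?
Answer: 30033/176 ≈ 170.64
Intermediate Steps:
t = -176
-30033/t = -30033/(-176) = -30033*(-1/176) = 30033/176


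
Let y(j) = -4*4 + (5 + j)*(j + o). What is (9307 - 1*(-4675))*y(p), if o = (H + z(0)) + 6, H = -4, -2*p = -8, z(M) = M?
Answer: 531316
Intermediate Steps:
p = 4 (p = -½*(-8) = 4)
o = 2 (o = (-4 + 0) + 6 = -4 + 6 = 2)
y(j) = -16 + (2 + j)*(5 + j) (y(j) = -4*4 + (5 + j)*(j + 2) = -16 + (5 + j)*(2 + j) = -16 + (2 + j)*(5 + j))
(9307 - 1*(-4675))*y(p) = (9307 - 1*(-4675))*(-6 + 4² + 7*4) = (9307 + 4675)*(-6 + 16 + 28) = 13982*38 = 531316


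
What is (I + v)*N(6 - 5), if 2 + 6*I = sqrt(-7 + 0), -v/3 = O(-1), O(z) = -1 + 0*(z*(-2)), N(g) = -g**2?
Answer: -8/3 - I*sqrt(7)/6 ≈ -2.6667 - 0.44096*I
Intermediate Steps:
O(z) = -1 (O(z) = -1 + 0*(-2*z) = -1 + 0 = -1)
v = 3 (v = -3*(-1) = 3)
I = -1/3 + I*sqrt(7)/6 (I = -1/3 + sqrt(-7 + 0)/6 = -1/3 + sqrt(-7)/6 = -1/3 + (I*sqrt(7))/6 = -1/3 + I*sqrt(7)/6 ≈ -0.33333 + 0.44096*I)
(I + v)*N(6 - 5) = ((-1/3 + I*sqrt(7)/6) + 3)*(-(6 - 5)**2) = (8/3 + I*sqrt(7)/6)*(-1*1**2) = (8/3 + I*sqrt(7)/6)*(-1*1) = (8/3 + I*sqrt(7)/6)*(-1) = -8/3 - I*sqrt(7)/6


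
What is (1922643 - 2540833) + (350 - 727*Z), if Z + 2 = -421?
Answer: -310319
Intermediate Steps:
Z = -423 (Z = -2 - 421 = -423)
(1922643 - 2540833) + (350 - 727*Z) = (1922643 - 2540833) + (350 - 727*(-423)) = -618190 + (350 + 307521) = -618190 + 307871 = -310319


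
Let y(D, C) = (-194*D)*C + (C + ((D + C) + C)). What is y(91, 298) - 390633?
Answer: -5650540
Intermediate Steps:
y(D, C) = D + 3*C - 194*C*D (y(D, C) = -194*C*D + (C + ((C + D) + C)) = -194*C*D + (C + (D + 2*C)) = -194*C*D + (D + 3*C) = D + 3*C - 194*C*D)
y(91, 298) - 390633 = (91 + 3*298 - 194*298*91) - 390633 = (91 + 894 - 5260892) - 390633 = -5259907 - 390633 = -5650540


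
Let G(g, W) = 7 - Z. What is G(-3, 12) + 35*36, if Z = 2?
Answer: 1265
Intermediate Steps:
G(g, W) = 5 (G(g, W) = 7 - 1*2 = 7 - 2 = 5)
G(-3, 12) + 35*36 = 5 + 35*36 = 5 + 1260 = 1265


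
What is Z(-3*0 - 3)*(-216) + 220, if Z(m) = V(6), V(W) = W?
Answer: -1076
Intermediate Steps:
Z(m) = 6
Z(-3*0 - 3)*(-216) + 220 = 6*(-216) + 220 = -1296 + 220 = -1076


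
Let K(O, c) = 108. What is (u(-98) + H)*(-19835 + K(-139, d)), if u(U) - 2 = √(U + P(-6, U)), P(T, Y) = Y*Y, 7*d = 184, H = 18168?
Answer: -358439590 - 138089*√194 ≈ -3.6036e+8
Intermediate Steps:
d = 184/7 (d = (⅐)*184 = 184/7 ≈ 26.286)
P(T, Y) = Y²
u(U) = 2 + √(U + U²)
(u(-98) + H)*(-19835 + K(-139, d)) = ((2 + √(-98*(1 - 98))) + 18168)*(-19835 + 108) = ((2 + √(-98*(-97))) + 18168)*(-19727) = ((2 + √9506) + 18168)*(-19727) = ((2 + 7*√194) + 18168)*(-19727) = (18170 + 7*√194)*(-19727) = -358439590 - 138089*√194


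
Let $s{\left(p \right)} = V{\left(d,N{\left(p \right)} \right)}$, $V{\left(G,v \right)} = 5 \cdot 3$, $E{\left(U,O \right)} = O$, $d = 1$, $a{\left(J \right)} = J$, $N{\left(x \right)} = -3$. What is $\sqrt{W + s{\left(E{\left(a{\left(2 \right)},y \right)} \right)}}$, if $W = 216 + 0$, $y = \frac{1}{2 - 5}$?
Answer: $\sqrt{231} \approx 15.199$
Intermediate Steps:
$y = - \frac{1}{3}$ ($y = \frac{1}{-3} = - \frac{1}{3} \approx -0.33333$)
$W = 216$
$V{\left(G,v \right)} = 15$
$s{\left(p \right)} = 15$
$\sqrt{W + s{\left(E{\left(a{\left(2 \right)},y \right)} \right)}} = \sqrt{216 + 15} = \sqrt{231}$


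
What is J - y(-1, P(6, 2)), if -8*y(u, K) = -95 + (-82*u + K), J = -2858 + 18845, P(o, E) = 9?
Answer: 31973/2 ≈ 15987.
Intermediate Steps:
J = 15987
y(u, K) = 95/8 - K/8 + 41*u/4 (y(u, K) = -(-95 + (-82*u + K))/8 = -(-95 + (K - 82*u))/8 = -(-95 + K - 82*u)/8 = 95/8 - K/8 + 41*u/4)
J - y(-1, P(6, 2)) = 15987 - (95/8 - ⅛*9 + (41/4)*(-1)) = 15987 - (95/8 - 9/8 - 41/4) = 15987 - 1*½ = 15987 - ½ = 31973/2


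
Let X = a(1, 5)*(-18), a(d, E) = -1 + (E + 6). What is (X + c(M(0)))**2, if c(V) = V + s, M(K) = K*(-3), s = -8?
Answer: 35344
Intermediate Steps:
a(d, E) = 5 + E (a(d, E) = -1 + (6 + E) = 5 + E)
M(K) = -3*K
X = -180 (X = (5 + 5)*(-18) = 10*(-18) = -180)
c(V) = -8 + V (c(V) = V - 8 = -8 + V)
(X + c(M(0)))**2 = (-180 + (-8 - 3*0))**2 = (-180 + (-8 + 0))**2 = (-180 - 8)**2 = (-188)**2 = 35344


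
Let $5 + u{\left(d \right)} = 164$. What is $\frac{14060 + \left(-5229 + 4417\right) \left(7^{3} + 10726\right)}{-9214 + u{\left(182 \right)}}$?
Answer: $\frac{8973968}{9055} \approx 991.05$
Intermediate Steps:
$u{\left(d \right)} = 159$ ($u{\left(d \right)} = -5 + 164 = 159$)
$\frac{14060 + \left(-5229 + 4417\right) \left(7^{3} + 10726\right)}{-9214 + u{\left(182 \right)}} = \frac{14060 + \left(-5229 + 4417\right) \left(7^{3} + 10726\right)}{-9214 + 159} = \frac{14060 - 812 \left(343 + 10726\right)}{-9055} = \left(14060 - 8988028\right) \left(- \frac{1}{9055}\right) = \left(-8973968\right) \left(- \frac{1}{9055}\right) = \frac{8973968}{9055}$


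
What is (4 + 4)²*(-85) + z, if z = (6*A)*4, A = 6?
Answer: -5296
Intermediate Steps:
z = 144 (z = (6*6)*4 = 36*4 = 144)
(4 + 4)²*(-85) + z = (4 + 4)²*(-85) + 144 = 8²*(-85) + 144 = 64*(-85) + 144 = -5440 + 144 = -5296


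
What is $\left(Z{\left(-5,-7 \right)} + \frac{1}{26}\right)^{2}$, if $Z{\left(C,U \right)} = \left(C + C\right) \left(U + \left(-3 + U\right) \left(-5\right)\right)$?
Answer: $\frac{124970041}{676} \approx 1.8487 \cdot 10^{5}$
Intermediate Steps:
$Z{\left(C,U \right)} = 2 C \left(15 - 4 U\right)$ ($Z{\left(C,U \right)} = 2 C \left(U - \left(-15 + 5 U\right)\right) = 2 C \left(15 - 4 U\right)$)
$\left(Z{\left(-5,-7 \right)} + \frac{1}{26}\right)^{2} = \left(2 \left(-5\right) \left(15 - -28\right) + \frac{1}{26}\right)^{2} = \left(2 \left(-5\right) \left(15 + 28\right) + \frac{1}{26}\right)^{2} = \left(2 \left(-5\right) 43 + \frac{1}{26}\right)^{2} = \left(-430 + \frac{1}{26}\right)^{2} = \left(- \frac{11179}{26}\right)^{2} = \frac{124970041}{676}$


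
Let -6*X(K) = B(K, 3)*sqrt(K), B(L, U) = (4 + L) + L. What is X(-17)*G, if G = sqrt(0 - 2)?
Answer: -5*sqrt(34) ≈ -29.155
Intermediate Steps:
G = I*sqrt(2) (G = sqrt(-2) = I*sqrt(2) ≈ 1.4142*I)
B(L, U) = 4 + 2*L
X(K) = -sqrt(K)*(4 + 2*K)/6 (X(K) = -(4 + 2*K)*sqrt(K)/6 = -sqrt(K)*(4 + 2*K)/6)
X(-17)*G = (sqrt(-17)*(-2 - 1*(-17))/3)*(I*sqrt(2)) = ((I*sqrt(17))*(-2 + 17)/3)*(I*sqrt(2)) = ((1/3)*(I*sqrt(17))*15)*(I*sqrt(2)) = (5*I*sqrt(17))*(I*sqrt(2)) = -5*sqrt(34)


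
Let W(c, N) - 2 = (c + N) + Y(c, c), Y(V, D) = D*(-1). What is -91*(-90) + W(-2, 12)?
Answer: 8204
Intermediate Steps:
Y(V, D) = -D
W(c, N) = 2 + N (W(c, N) = 2 + ((c + N) - c) = 2 + ((N + c) - c) = 2 + N)
-91*(-90) + W(-2, 12) = -91*(-90) + (2 + 12) = 8190 + 14 = 8204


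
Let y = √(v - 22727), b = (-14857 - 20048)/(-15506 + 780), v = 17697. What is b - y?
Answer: 34905/14726 - I*√5030 ≈ 2.3703 - 70.922*I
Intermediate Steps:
b = 34905/14726 (b = -34905/(-14726) = -34905*(-1/14726) = 34905/14726 ≈ 2.3703)
y = I*√5030 (y = √(17697 - 22727) = √(-5030) = I*√5030 ≈ 70.922*I)
b - y = 34905/14726 - I*√5030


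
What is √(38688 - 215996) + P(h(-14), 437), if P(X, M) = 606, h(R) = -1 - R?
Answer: 606 + 2*I*√44327 ≈ 606.0 + 421.08*I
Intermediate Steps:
√(38688 - 215996) + P(h(-14), 437) = √(38688 - 215996) + 606 = √(-177308) + 606 = 2*I*√44327 + 606 = 606 + 2*I*√44327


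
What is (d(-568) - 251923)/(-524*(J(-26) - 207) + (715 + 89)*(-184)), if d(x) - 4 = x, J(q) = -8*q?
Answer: 252487/148460 ≈ 1.7007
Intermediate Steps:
d(x) = 4 + x
(d(-568) - 251923)/(-524*(J(-26) - 207) + (715 + 89)*(-184)) = ((4 - 568) - 251923)/(-524*(-8*(-26) - 207) + (715 + 89)*(-184)) = (-564 - 251923)/(-524*(208 - 207) + 804*(-184)) = -252487/(-524*1 - 147936) = -252487/(-524 - 147936) = -252487/(-148460) = -252487*(-1/148460) = 252487/148460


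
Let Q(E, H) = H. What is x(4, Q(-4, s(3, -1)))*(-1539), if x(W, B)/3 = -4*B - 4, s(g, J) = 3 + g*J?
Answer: 18468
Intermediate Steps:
s(g, J) = 3 + J*g
x(W, B) = -12 - 12*B (x(W, B) = 3*(-4*B - 4) = 3*(-4 - 4*B) = -12 - 12*B)
x(4, Q(-4, s(3, -1)))*(-1539) = (-12 - 12*(3 - 1*3))*(-1539) = (-12 - 12*(3 - 3))*(-1539) = (-12 - 12*0)*(-1539) = (-12 + 0)*(-1539) = -12*(-1539) = 18468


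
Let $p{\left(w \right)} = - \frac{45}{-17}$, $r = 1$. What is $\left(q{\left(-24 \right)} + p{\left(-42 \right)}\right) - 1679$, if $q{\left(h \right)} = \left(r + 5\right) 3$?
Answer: $- \frac{28192}{17} \approx -1658.4$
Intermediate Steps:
$p{\left(w \right)} = \frac{45}{17}$ ($p{\left(w \right)} = \left(-45\right) \left(- \frac{1}{17}\right) = \frac{45}{17}$)
$q{\left(h \right)} = 18$ ($q{\left(h \right)} = \left(1 + 5\right) 3 = 6 \cdot 3 = 18$)
$\left(q{\left(-24 \right)} + p{\left(-42 \right)}\right) - 1679 = \left(18 + \frac{45}{17}\right) - 1679 = \frac{351}{17} - 1679 = - \frac{28192}{17}$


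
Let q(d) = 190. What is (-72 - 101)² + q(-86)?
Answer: 30119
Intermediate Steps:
(-72 - 101)² + q(-86) = (-72 - 101)² + 190 = (-173)² + 190 = 29929 + 190 = 30119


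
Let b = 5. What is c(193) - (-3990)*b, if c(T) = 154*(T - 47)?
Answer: 42434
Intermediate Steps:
c(T) = -7238 + 154*T (c(T) = 154*(-47 + T) = -7238 + 154*T)
c(193) - (-3990)*b = (-7238 + 154*193) - (-3990)*5 = (-7238 + 29722) - 1*(-19950) = 22484 + 19950 = 42434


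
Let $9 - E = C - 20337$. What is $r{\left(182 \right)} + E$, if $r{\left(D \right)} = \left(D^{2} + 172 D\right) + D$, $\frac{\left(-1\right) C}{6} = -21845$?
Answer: $-46114$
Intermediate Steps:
$C = 131070$ ($C = \left(-6\right) \left(-21845\right) = 131070$)
$r{\left(D \right)} = D^{2} + 173 D$
$E = -110724$ ($E = 9 - \left(131070 - 20337\right) = 9 - 110733 = -110724$)
$r{\left(182 \right)} + E = 182 \left(173 + 182\right) - 110724 = 182 \cdot 355 - 110724 = 64610 - 110724 = -46114$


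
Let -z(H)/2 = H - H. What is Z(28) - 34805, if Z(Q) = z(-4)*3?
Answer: -34805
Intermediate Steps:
z(H) = 0 (z(H) = -2*(H - H) = -2*0 = 0)
Z(Q) = 0 (Z(Q) = 0*3 = 0)
Z(28) - 34805 = 0 - 34805 = -34805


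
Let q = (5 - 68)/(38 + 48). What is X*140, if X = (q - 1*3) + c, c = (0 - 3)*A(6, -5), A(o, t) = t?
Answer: 67830/43 ≈ 1577.4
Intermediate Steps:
q = -63/86 ≈ -0.73256
c = 15 (c = (0 - 3)*(-5) = -3*(-5) = 15)
X = 969/86 (X = (-63/86 - 1*3) + 15 = (-63/86 - 3) + 15 = -321/86 + 15 = 969/86 ≈ 11.267)
X*140 = (969/86)*140 = 67830/43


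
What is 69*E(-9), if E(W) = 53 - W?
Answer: 4278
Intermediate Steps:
69*E(-9) = 69*(53 - 1*(-9)) = 69*(53 + 9) = 69*62 = 4278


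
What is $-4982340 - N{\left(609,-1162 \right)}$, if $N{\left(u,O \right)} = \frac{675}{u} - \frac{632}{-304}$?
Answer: $- \frac{38433795347}{7714} \approx -4.9823 \cdot 10^{6}$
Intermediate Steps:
$N{\left(u,O \right)} = \frac{79}{38} + \frac{675}{u}$ ($N{\left(u,O \right)} = \frac{675}{u} - - \frac{79}{38} = \frac{675}{u} + \frac{79}{38} = \frac{79}{38} + \frac{675}{u}$)
$-4982340 - N{\left(609,-1162 \right)} = -4982340 - \left(\frac{79}{38} + \frac{675}{609}\right) = -4982340 - \left(\frac{79}{38} + 675 \cdot \frac{1}{609}\right) = -4982340 - \left(\frac{79}{38} + \frac{225}{203}\right) = -4982340 - \frac{24587}{7714} = - \frac{38433795347}{7714}$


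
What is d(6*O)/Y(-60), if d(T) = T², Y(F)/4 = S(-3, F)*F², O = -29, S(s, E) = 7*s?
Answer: -841/8400 ≈ -0.10012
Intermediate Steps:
Y(F) = -84*F² (Y(F) = 4*((7*(-3))*F²) = 4*(-21*F²) = -84*F²)
d(6*O)/Y(-60) = (6*(-29))²/((-84*(-60)²)) = (-174)²/((-84*3600)) = 30276/(-302400) = 30276*(-1/302400) = -841/8400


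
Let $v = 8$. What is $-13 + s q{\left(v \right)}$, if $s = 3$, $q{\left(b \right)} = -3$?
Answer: $-22$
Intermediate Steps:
$-13 + s q{\left(v \right)} = -13 + 3 \left(-3\right) = -13 - 9 = -22$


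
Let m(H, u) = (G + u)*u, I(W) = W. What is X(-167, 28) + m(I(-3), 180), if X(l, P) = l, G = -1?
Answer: 32053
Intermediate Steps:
m(H, u) = u*(-1 + u) (m(H, u) = (-1 + u)*u = u*(-1 + u))
X(-167, 28) + m(I(-3), 180) = -167 + 180*(-1 + 180) = -167 + 180*179 = -167 + 32220 = 32053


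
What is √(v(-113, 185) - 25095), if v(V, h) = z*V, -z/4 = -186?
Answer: I*√109167 ≈ 330.4*I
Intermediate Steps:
z = 744 (z = -4*(-186) = 744)
v(V, h) = 744*V
√(v(-113, 185) - 25095) = √(744*(-113) - 25095) = √(-84072 - 25095) = √(-109167) = I*√109167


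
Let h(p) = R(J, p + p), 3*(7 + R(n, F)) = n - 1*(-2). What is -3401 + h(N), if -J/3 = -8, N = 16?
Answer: -10198/3 ≈ -3399.3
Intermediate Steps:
J = 24 (J = -3*(-8) = 24)
R(n, F) = -19/3 + n/3 (R(n, F) = -7 + (n - 1*(-2))/3 = -7 + (n + 2)/3 = -7 + (2 + n)/3 = -7 + (2/3 + n/3) = -19/3 + n/3)
h(p) = 5/3 (h(p) = -19/3 + (1/3)*24 = -19/3 + 8 = 5/3)
-3401 + h(N) = -3401 + 5/3 = -10198/3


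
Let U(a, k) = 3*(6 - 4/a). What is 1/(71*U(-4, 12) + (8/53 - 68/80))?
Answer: 1060/1579719 ≈ 0.00067101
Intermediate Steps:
U(a, k) = 18 - 12/a
1/(71*U(-4, 12) + (8/53 - 68/80)) = 1/(71*(18 - 12/(-4)) + (8/53 - 68/80)) = 1/(71*(18 - 12*(-¼)) + (8*(1/53) - 68*1/80)) = 1/(71*(18 + 3) + (8/53 - 17/20)) = 1/(71*21 - 741/1060) = 1/(1491 - 741/1060) = 1/(1579719/1060) = 1060/1579719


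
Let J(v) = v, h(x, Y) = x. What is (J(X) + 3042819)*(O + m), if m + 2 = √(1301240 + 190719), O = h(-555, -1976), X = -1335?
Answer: -1694106588 + 3041484*√1491959 ≈ 2.0209e+9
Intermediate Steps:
O = -555
m = -2 + √1491959 (m = -2 + √(1301240 + 190719) = -2 + √1491959 ≈ 1219.5)
(J(X) + 3042819)*(O + m) = (-1335 + 3042819)*(-555 + (-2 + √1491959)) = 3041484*(-557 + √1491959) = -1694106588 + 3041484*√1491959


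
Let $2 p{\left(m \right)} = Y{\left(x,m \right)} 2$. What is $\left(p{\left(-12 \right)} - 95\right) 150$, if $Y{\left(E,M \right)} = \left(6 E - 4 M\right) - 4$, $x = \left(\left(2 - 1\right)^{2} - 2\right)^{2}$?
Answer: $-6750$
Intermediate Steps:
$x = 1$ ($x = \left(1^{2} - 2\right)^{2} = \left(1 - 2\right)^{2} = \left(-1\right)^{2} = 1$)
$Y{\left(E,M \right)} = -4 - 4 M + 6 E$ ($Y{\left(E,M \right)} = \left(- 4 M + 6 E\right) - 4 = -4 - 4 M + 6 E$)
$p{\left(m \right)} = 2 - 4 m$ ($p{\left(m \right)} = \frac{\left(-4 - 4 m + 6 \cdot 1\right) 2}{2} = \frac{\left(-4 - 4 m + 6\right) 2}{2} = \frac{\left(2 - 4 m\right) 2}{2} = \frac{4 - 8 m}{2} = 2 - 4 m$)
$\left(p{\left(-12 \right)} - 95\right) 150 = \left(\left(2 - -48\right) - 95\right) 150 = \left(\left(2 + 48\right) - 95\right) 150 = \left(50 - 95\right) 150 = \left(-45\right) 150 = -6750$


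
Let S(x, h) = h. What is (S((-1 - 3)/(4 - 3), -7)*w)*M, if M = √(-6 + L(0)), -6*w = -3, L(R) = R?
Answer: -7*I*√6/2 ≈ -8.5732*I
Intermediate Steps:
w = ½ (w = -⅙*(-3) = ½ ≈ 0.50000)
M = I*√6 (M = √(-6 + 0) = √(-6) = I*√6 ≈ 2.4495*I)
(S((-1 - 3)/(4 - 3), -7)*w)*M = (-7*½)*(I*√6) = -7*I*√6/2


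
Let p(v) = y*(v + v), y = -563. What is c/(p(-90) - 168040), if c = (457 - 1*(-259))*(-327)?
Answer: 58533/16675 ≈ 3.5102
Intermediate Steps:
p(v) = -1126*v (p(v) = -563*(v + v) = -1126*v)
c = -234132 (c = (457 + 259)*(-327) = 716*(-327) = -234132)
c/(p(-90) - 168040) = -234132/(-1126*(-90) - 168040) = -234132/(101340 - 168040) = -234132/(-66700) = -234132*(-1/66700) = 58533/16675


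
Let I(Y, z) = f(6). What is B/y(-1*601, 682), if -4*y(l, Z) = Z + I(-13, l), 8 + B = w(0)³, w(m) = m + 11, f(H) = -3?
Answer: -756/97 ≈ -7.7938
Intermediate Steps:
I(Y, z) = -3
w(m) = 11 + m
B = 1323 (B = -8 + (11 + 0)³ = -8 + 11³ = -8 + 1331 = 1323)
y(l, Z) = ¾ - Z/4 (y(l, Z) = -(Z - 3)/4 = -(-3 + Z)/4 = ¾ - Z/4)
B/y(-1*601, 682) = 1323/(¾ - ¼*682) = 1323/(¾ - 341/2) = 1323/(-679/4) = 1323*(-4/679) = -756/97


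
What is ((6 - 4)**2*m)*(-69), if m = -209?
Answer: 57684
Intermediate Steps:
((6 - 4)**2*m)*(-69) = ((6 - 4)**2*(-209))*(-69) = (2**2*(-209))*(-69) = (4*(-209))*(-69) = -836*(-69) = 57684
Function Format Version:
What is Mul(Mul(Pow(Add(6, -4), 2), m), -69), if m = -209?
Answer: 57684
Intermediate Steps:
Mul(Mul(Pow(Add(6, -4), 2), m), -69) = Mul(Mul(Pow(Add(6, -4), 2), -209), -69) = Mul(Mul(Pow(2, 2), -209), -69) = Mul(Mul(4, -209), -69) = Mul(-836, -69) = 57684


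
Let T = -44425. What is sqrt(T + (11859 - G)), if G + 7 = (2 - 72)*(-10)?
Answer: I*sqrt(33259) ≈ 182.37*I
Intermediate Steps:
G = 693 (G = -7 + (2 - 72)*(-10) = -7 - 70*(-10) = -7 + 700 = 693)
sqrt(T + (11859 - G)) = sqrt(-44425 + (11859 - 1*693)) = sqrt(-44425 + (11859 - 693)) = sqrt(-44425 + 11166) = sqrt(-33259) = I*sqrt(33259)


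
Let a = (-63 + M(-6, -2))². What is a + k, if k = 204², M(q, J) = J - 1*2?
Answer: 46105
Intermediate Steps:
M(q, J) = -2 + J (M(q, J) = J - 2 = -2 + J)
k = 41616
a = 4489 (a = (-63 + (-2 - 2))² = (-63 - 4)² = (-67)² = 4489)
a + k = 4489 + 41616 = 46105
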